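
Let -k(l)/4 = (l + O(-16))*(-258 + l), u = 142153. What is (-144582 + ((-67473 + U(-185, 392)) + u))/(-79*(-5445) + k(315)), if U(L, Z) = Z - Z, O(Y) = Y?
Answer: -69902/361983 ≈ -0.19311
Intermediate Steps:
U(L, Z) = 0
k(l) = -4*(-258 + l)*(-16 + l) (k(l) = -4*(l - 16)*(-258 + l) = -4*(-16 + l)*(-258 + l) = -4*(-258 + l)*(-16 + l))
(-144582 + ((-67473 + U(-185, 392)) + u))/(-79*(-5445) + k(315)) = (-144582 + ((-67473 + 0) + 142153))/(-79*(-5445) + (-16512 - 4*315**2 + 1096*315)) = (-144582 + (-67473 + 142153))/(430155 + (-16512 - 4*99225 + 345240)) = (-144582 + 74680)/(430155 + (-16512 - 396900 + 345240)) = -69902/(430155 - 68172) = -69902/361983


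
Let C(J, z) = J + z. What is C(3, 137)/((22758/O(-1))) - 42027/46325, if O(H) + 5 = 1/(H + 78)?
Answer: -1812788521/1932817975 ≈ -0.93790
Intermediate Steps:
O(H) = -5 + 1/(78 + H) (O(H) = -5 + 1/(H + 78) = -5 + 1/(78 + H))
C(3, 137)/((22758/O(-1))) - 42027/46325 = (3 + 137)/((22758/(((-389 - 5*(-1))/(78 - 1))))) - 42027/46325 = 140/((22758/(((-389 + 5)/77)))) - 42027*1/46325 = 140/((22758/(((1/77)*(-384))))) - 42027/46325 = 140/((22758/(-384/77))) - 42027/46325 = 140/((22758*(-77/384))) - 42027/46325 = 140/(-292061/64) - 42027/46325 = 140*(-64/292061) - 42027/46325 = -1280/41723 - 42027/46325 = -1812788521/1932817975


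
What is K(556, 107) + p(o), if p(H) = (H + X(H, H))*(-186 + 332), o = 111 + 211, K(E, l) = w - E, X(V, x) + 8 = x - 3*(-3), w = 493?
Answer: 94107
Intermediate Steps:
X(V, x) = 1 + x (X(V, x) = -8 + (x - 3*(-3)) = -8 + (x + 9) = -8 + (9 + x) = 1 + x)
K(E, l) = 493 - E
o = 322
p(H) = 146 + 292*H (p(H) = (H + (1 + H))*(-186 + 332) = (1 + 2*H)*146 = 146 + 292*H)
K(556, 107) + p(o) = (493 - 1*556) + (146 + 292*322) = (493 - 556) + (146 + 94024) = -63 + 94170 = 94107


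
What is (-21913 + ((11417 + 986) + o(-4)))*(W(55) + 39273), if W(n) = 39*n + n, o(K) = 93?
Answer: -390551241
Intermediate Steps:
W(n) = 40*n
(-21913 + ((11417 + 986) + o(-4)))*(W(55) + 39273) = (-21913 + ((11417 + 986) + 93))*(40*55 + 39273) = (-21913 + (12403 + 93))*(2200 + 39273) = (-21913 + 12496)*41473 = -9417*41473 = -390551241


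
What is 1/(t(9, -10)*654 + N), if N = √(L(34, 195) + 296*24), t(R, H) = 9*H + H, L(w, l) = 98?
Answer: -32700/2138576399 - √7202/4277152798 ≈ -1.5310e-5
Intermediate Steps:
t(R, H) = 10*H
N = √7202 (N = √(98 + 296*24) = √(98 + 7104) = √7202 ≈ 84.865)
1/(t(9, -10)*654 + N) = 1/((10*(-10))*654 + √7202) = 1/(-100*654 + √7202) = 1/(-65400 + √7202)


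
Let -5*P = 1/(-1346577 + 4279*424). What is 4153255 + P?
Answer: 9712781376724/2338595 ≈ 4.1533e+6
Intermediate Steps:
P = -1/2338595 (P = -1/(5*(-1346577 + 4279*424)) = -1/(5*(-1346577 + 1814296)) = -⅕/467719 = -⅕*1/467719 = -1/2338595 ≈ -4.2761e-7)
4153255 + P = 4153255 - 1/2338595 = 9712781376724/2338595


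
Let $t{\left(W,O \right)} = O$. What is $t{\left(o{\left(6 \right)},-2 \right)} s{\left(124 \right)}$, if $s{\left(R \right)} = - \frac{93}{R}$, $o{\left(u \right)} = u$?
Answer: $\frac{3}{2} \approx 1.5$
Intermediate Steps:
$t{\left(o{\left(6 \right)},-2 \right)} s{\left(124 \right)} = - 2 \left(- \frac{93}{124}\right) = - 2 \left(\left(-93\right) \frac{1}{124}\right) = \left(-2\right) \left(- \frac{3}{4}\right) = \frac{3}{2}$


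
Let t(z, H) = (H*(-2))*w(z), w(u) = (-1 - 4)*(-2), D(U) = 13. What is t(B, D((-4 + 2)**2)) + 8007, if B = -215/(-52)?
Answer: 7747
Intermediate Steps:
w(u) = 10 (w(u) = -5*(-2) = 10)
B = 215/52 (B = -215*(-1/52) = 215/52 ≈ 4.1346)
t(z, H) = -20*H (t(z, H) = (H*(-2))*10 = -2*H*10 = -20*H)
t(B, D((-4 + 2)**2)) + 8007 = -20*13 + 8007 = -260 + 8007 = 7747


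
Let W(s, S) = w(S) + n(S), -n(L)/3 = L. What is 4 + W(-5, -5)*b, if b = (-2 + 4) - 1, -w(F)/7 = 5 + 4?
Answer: -44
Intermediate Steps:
n(L) = -3*L
w(F) = -63 (w(F) = -7*(5 + 4) = -7*9 = -63)
W(s, S) = -63 - 3*S
b = 1 (b = 2 - 1 = 1)
4 + W(-5, -5)*b = 4 + (-63 - 3*(-5))*1 = 4 + (-63 + 15)*1 = 4 - 48*1 = 4 - 48 = -44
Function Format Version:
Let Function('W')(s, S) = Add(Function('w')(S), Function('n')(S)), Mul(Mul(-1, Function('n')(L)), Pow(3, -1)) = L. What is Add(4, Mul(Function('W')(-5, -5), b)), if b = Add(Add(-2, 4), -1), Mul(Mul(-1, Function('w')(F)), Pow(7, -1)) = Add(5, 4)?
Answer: -44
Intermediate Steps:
Function('n')(L) = Mul(-3, L)
Function('w')(F) = -63 (Function('w')(F) = Mul(-7, Add(5, 4)) = Mul(-7, 9) = -63)
Function('W')(s, S) = Add(-63, Mul(-3, S))
b = 1 (b = Add(2, -1) = 1)
Add(4, Mul(Function('W')(-5, -5), b)) = Add(4, Mul(Add(-63, Mul(-3, -5)), 1)) = Add(4, Mul(Add(-63, 15), 1)) = Add(4, Mul(-48, 1)) = Add(4, -48) = -44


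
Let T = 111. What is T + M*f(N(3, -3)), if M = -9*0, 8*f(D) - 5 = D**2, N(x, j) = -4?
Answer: 111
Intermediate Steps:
f(D) = 5/8 + D**2/8
M = 0
T + M*f(N(3, -3)) = 111 + 0*(5/8 + (1/8)*(-4)**2) = 111 + 0*(5/8 + (1/8)*16) = 111 + 0*(5/8 + 2) = 111 + 0*(21/8) = 111 + 0 = 111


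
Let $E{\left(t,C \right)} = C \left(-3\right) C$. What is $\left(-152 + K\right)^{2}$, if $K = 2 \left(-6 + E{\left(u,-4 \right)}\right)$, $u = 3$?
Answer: $67600$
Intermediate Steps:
$E{\left(t,C \right)} = - 3 C^{2}$ ($E{\left(t,C \right)} = - 3 C C = - 3 C^{2}$)
$K = -108$ ($K = 2 \left(-6 - 3 \left(-4\right)^{2}\right) = 2 \left(-6 - 48\right) = 2 \left(-54\right) = -108$)
$\left(-152 + K\right)^{2} = \left(-152 - 108\right)^{2} = \left(-260\right)^{2} = 67600$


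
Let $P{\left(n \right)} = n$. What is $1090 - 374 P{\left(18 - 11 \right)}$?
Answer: $-1528$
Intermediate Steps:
$1090 - 374 P{\left(18 - 11 \right)} = 1090 - 374 \left(18 - 11\right) = 1090 - 2618 = -1528$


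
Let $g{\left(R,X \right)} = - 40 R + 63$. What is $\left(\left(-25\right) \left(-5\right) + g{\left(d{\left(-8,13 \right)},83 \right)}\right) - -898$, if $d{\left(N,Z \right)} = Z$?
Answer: $566$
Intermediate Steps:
$g{\left(R,X \right)} = 63 - 40 R$
$\left(\left(-25\right) \left(-5\right) + g{\left(d{\left(-8,13 \right)},83 \right)}\right) - -898 = \left(\left(-25\right) \left(-5\right) + \left(63 - 520\right)\right) - -898 = \left(125 + \left(63 - 520\right)\right) + 898 = \left(125 - 457\right) + 898 = -332 + 898 = 566$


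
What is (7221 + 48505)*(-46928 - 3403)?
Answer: -2804745306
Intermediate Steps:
(7221 + 48505)*(-46928 - 3403) = 55726*(-50331) = -2804745306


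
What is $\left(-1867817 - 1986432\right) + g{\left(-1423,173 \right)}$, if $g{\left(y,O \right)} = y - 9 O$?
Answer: $-3857229$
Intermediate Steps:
$\left(-1867817 - 1986432\right) + g{\left(-1423,173 \right)} = \left(-1867817 - 1986432\right) - 2980 = -3854249 - 2980 = -3857229$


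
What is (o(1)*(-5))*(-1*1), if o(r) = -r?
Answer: -5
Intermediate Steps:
(o(1)*(-5))*(-1*1) = (-1*1*(-5))*(-1*1) = -1*(-5)*(-1) = 5*(-1) = -5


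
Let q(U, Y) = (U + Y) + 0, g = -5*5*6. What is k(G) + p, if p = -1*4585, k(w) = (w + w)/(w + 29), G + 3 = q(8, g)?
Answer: -9165/2 ≈ -4582.5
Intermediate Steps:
g = -150 (g = -25*6 = -150)
q(U, Y) = U + Y
G = -145 (G = -3 + (8 - 150) = -3 - 142 = -145)
k(w) = 2*w/(29 + w) (k(w) = (2*w)/(29 + w) = 2*w/(29 + w))
p = -4585
k(G) + p = 2*(-145)/(29 - 145) - 4585 = 2*(-145)/(-116) - 4585 = 2*(-145)*(-1/116) - 4585 = 5/2 - 4585 = -9165/2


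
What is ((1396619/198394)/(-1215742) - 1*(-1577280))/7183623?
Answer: 54347642584362403/247522935221544972 ≈ 0.21957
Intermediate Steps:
((1396619/198394)/(-1215742) - 1*(-1577280))/7183623 = ((1396619*(1/198394))*(-1/1215742) + 1577280)*(1/7183623) = ((199517/28342)*(-1/1215742) + 1577280)*(1/7183623) = (-199517/34456559764 + 1577280)*(1/7183623) = (54347642584362403/34456559764)*(1/7183623) = 54347642584362403/247522935221544972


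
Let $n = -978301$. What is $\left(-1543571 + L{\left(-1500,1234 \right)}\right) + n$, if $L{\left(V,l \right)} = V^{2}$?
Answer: $-271872$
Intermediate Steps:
$\left(-1543571 + L{\left(-1500,1234 \right)}\right) + n = \left(-1543571 + \left(-1500\right)^{2}\right) - 978301 = \left(-1543571 + 2250000\right) - 978301 = 706429 - 978301 = -271872$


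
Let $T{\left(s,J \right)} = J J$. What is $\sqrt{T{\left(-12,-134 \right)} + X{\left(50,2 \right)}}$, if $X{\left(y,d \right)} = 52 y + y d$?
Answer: $4 \sqrt{1291} \approx 143.72$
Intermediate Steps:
$T{\left(s,J \right)} = J^{2}$
$X{\left(y,d \right)} = 52 y + d y$
$\sqrt{T{\left(-12,-134 \right)} + X{\left(50,2 \right)}} = \sqrt{\left(-134\right)^{2} + 50 \left(52 + 2\right)} = \sqrt{17956 + 50 \cdot 54} = \sqrt{17956 + 2700} = \sqrt{20656} = 4 \sqrt{1291}$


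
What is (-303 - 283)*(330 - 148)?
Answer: -106652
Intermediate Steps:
(-303 - 283)*(330 - 148) = -586*182 = -106652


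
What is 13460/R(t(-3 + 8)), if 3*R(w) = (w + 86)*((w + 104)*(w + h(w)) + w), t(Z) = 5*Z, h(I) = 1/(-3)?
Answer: 13460/118659 ≈ 0.11343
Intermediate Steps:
h(I) = -⅓
R(w) = (86 + w)*(w + (104 + w)*(-⅓ + w))/3 (R(w) = ((w + 86)*((w + 104)*(w - ⅓) + w))/3 = ((86 + w)*((104 + w)*(-⅓ + w) + w))/3 = ((86 + w)*(w + (104 + w)*(-⅓ + w)))/3 = (86 + w)*(w + (104 + w)*(-⅓ + w))/3)
13460/R(t(-3 + 8)) = 13460/(-8944/9 + (5*(-3 + 8))³/3 + 572*(5*(-3 + 8))²/9 + 26900*(5*(-3 + 8))/9) = 13460/(-8944/9 + (5*5)³/3 + 572*(5*5)²/9 + 26900*(5*5)/9) = 13460/(-8944/9 + (⅓)*25³ + (572/9)*25² + (26900/9)*25) = 13460/(-8944/9 + (⅓)*15625 + (572/9)*625 + 672500/9) = 13460/(-8944/9 + 15625/3 + 357500/9 + 672500/9) = 13460/118659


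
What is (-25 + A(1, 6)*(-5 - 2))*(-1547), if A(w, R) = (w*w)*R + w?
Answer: 114478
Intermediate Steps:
A(w, R) = w + R*w² (A(w, R) = w²*R + w = R*w² + w = w + R*w²)
(-25 + A(1, 6)*(-5 - 2))*(-1547) = (-25 + (1*(1 + 6*1))*(-5 - 2))*(-1547) = (-25 + (1*(1 + 6))*(-7))*(-1547) = (-25 + (1*7)*(-7))*(-1547) = (-25 + 7*(-7))*(-1547) = (-25 - 49)*(-1547) = -74*(-1547) = 114478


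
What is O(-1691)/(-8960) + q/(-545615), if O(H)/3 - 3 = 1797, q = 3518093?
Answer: -123101551/17459680 ≈ -7.0506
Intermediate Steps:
O(H) = 5400 (O(H) = 9 + 3*1797 = 9 + 5391 = 5400)
O(-1691)/(-8960) + q/(-545615) = 5400/(-8960) + 3518093/(-545615) = 5400*(-1/8960) + 3518093*(-1/545615) = -135/224 - 3518093/545615 = -123101551/17459680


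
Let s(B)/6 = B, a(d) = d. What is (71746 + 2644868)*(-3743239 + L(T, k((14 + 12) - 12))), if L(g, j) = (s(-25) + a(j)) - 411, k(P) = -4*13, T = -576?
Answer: -10170600757128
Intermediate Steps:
s(B) = 6*B
k(P) = -52
L(g, j) = -561 + j (L(g, j) = (6*(-25) + j) - 411 = (-150 + j) - 411 = -561 + j)
(71746 + 2644868)*(-3743239 + L(T, k((14 + 12) - 12))) = (71746 + 2644868)*(-3743239 + (-561 - 52)) = 2716614*(-3743239 - 613) = 2716614*(-3743852) = -10170600757128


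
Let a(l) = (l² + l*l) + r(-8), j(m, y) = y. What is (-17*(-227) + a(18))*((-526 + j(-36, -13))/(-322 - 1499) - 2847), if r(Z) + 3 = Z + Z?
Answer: -7755036608/607 ≈ -1.2776e+7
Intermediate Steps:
r(Z) = -3 + 2*Z (r(Z) = -3 + (Z + Z) = -3 + 2*Z)
a(l) = -19 + 2*l² (a(l) = (l² + l*l) + (-3 + 2*(-8)) = (l² + l²) + (-3 - 16) = 2*l² - 19 = -19 + 2*l²)
(-17*(-227) + a(18))*((-526 + j(-36, -13))/(-322 - 1499) - 2847) = (-17*(-227) + (-19 + 2*18²))*((-526 - 13)/(-322 - 1499) - 2847) = (3859 + (-19 + 2*324))*(-539/(-1821) - 2847) = (3859 + (-19 + 648))*(-539*(-1/1821) - 2847) = (3859 + 629)*(539/1821 - 2847) = 4488*(-5183848/1821) = -7755036608/607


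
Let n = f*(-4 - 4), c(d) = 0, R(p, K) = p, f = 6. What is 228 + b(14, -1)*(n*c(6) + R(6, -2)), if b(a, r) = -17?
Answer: 126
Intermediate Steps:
n = -48 (n = 6*(-4 - 4) = 6*(-8) = -48)
228 + b(14, -1)*(n*c(6) + R(6, -2)) = 228 - 17*(-48*0 + 6) = 228 - 17*(0 + 6) = 228 - 17*6 = 228 - 102 = 126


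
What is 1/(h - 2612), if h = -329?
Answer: -1/2941 ≈ -0.00034002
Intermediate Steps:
1/(h - 2612) = 1/(-329 - 2612) = 1/(-2941) = -1/2941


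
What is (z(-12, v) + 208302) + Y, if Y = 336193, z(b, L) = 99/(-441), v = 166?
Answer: 26680244/49 ≈ 5.4450e+5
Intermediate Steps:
z(b, L) = -11/49 (z(b, L) = 99*(-1/441) = -11/49)
(z(-12, v) + 208302) + Y = (-11/49 + 208302) + 336193 = 10206787/49 + 336193 = 26680244/49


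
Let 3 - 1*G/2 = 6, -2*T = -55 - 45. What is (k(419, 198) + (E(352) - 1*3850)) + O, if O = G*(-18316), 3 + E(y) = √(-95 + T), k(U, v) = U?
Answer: 106462 + 3*I*√5 ≈ 1.0646e+5 + 6.7082*I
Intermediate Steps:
T = 50 (T = -(-55 - 45)/2 = -½*(-100) = 50)
E(y) = -3 + 3*I*√5 (E(y) = -3 + √(-95 + 50) = -3 + √(-45) = -3 + 3*I*√5)
G = -6 (G = 6 - 2*6 = 6 - 12 = -6)
O = 109896 (O = -6*(-18316) = 109896)
(k(419, 198) + (E(352) - 1*3850)) + O = (419 + ((-3 + 3*I*√5) - 1*3850)) + 109896 = (419 + ((-3 + 3*I*√5) - 3850)) + 109896 = (419 + (-3853 + 3*I*√5)) + 109896 = (-3434 + 3*I*√5) + 109896 = 106462 + 3*I*√5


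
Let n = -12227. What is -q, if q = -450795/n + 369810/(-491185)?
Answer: -43380415041/1201143799 ≈ -36.116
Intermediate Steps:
q = 43380415041/1201143799 (q = -450795/(-12227) + 369810/(-491185) = -450795*(-1/12227) + 369810*(-1/491185) = 450795/12227 - 73962/98237 = 43380415041/1201143799 ≈ 36.116)
-q = -1*43380415041/1201143799 = -43380415041/1201143799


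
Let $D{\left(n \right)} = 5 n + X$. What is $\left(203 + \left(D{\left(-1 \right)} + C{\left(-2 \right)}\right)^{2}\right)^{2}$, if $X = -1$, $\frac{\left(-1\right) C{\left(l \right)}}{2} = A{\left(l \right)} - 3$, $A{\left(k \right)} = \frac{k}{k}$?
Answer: $42849$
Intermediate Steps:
$A{\left(k \right)} = 1$
$C{\left(l \right)} = 4$ ($C{\left(l \right)} = - 2 \left(1 - 3\right) = \left(-2\right) \left(-2\right) = 4$)
$D{\left(n \right)} = -1 + 5 n$ ($D{\left(n \right)} = 5 n - 1 = -1 + 5 n$)
$\left(203 + \left(D{\left(-1 \right)} + C{\left(-2 \right)}\right)^{2}\right)^{2} = \left(203 + \left(\left(-1 + 5 \left(-1\right)\right) + 4\right)^{2}\right)^{2} = \left(203 + \left(\left(-1 - 5\right) + 4\right)^{2}\right)^{2} = \left(203 + \left(-6 + 4\right)^{2}\right)^{2} = \left(203 + \left(-2\right)^{2}\right)^{2} = \left(203 + 4\right)^{2} = 207^{2} = 42849$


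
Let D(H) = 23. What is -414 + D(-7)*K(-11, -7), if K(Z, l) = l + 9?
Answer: -368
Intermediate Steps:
K(Z, l) = 9 + l
-414 + D(-7)*K(-11, -7) = -414 + 23*(9 - 7) = -414 + 23*2 = -414 + 46 = -368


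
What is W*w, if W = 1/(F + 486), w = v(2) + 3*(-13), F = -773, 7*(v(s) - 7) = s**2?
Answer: 220/2009 ≈ 0.10951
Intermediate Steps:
v(s) = 7 + s**2/7
w = -220/7 (w = (7 + (1/7)*2**2) + 3*(-13) = (7 + (1/7)*4) - 39 = (7 + 4/7) - 39 = 53/7 - 39 = -220/7 ≈ -31.429)
W = -1/287 (W = 1/(-773 + 486) = 1/(-287) = -1/287 ≈ -0.0034843)
W*w = -1/287*(-220/7) = 220/2009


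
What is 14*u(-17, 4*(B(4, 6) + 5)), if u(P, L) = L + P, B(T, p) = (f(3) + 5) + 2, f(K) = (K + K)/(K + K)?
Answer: 490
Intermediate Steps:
f(K) = 1 (f(K) = (2*K)/((2*K)) = (2*K)*(1/(2*K)) = 1)
B(T, p) = 8 (B(T, p) = (1 + 5) + 2 = 6 + 2 = 8)
14*u(-17, 4*(B(4, 6) + 5)) = 14*(4*(8 + 5) - 17) = 14*(4*13 - 17) = 14*(52 - 17) = 14*35 = 490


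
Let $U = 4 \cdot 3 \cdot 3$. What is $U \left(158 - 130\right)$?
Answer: $1008$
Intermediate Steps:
$U = 36$ ($U = 12 \cdot 3 = 36$)
$U \left(158 - 130\right) = 36 \left(158 - 130\right) = 36 \cdot 28 = 1008$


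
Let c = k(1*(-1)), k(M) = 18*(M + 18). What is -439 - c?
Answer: -745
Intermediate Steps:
k(M) = 324 + 18*M (k(M) = 18*(18 + M) = 324 + 18*M)
c = 306 (c = 324 + 18*(1*(-1)) = 324 + 18*(-1) = 324 - 18 = 306)
-439 - c = -439 - 1*306 = -439 - 306 = -745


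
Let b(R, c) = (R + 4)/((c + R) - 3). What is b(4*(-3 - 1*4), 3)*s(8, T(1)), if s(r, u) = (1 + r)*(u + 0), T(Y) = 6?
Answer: 324/7 ≈ 46.286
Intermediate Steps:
s(r, u) = u*(1 + r) (s(r, u) = (1 + r)*u = u*(1 + r))
b(R, c) = (4 + R)/(-3 + R + c) (b(R, c) = (4 + R)/((R + c) - 3) = (4 + R)/(-3 + R + c))
b(4*(-3 - 1*4), 3)*s(8, T(1)) = ((4 + 4*(-3 - 1*4))/(-3 + 4*(-3 - 1*4) + 3))*(6*(1 + 8)) = ((4 + 4*(-3 - 4))/(-3 + 4*(-3 - 4) + 3))*(6*9) = ((4 + 4*(-7))/(-3 + 4*(-7) + 3))*54 = ((4 - 28)/(-3 - 28 + 3))*54 = (-24/(-28))*54 = -1/28*(-24)*54 = (6/7)*54 = 324/7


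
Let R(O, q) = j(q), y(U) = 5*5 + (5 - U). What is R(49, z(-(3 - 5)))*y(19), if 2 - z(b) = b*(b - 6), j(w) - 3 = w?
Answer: 143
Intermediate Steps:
j(w) = 3 + w
y(U) = 30 - U (y(U) = 25 + (5 - U) = 30 - U)
z(b) = 2 - b*(-6 + b) (z(b) = 2 - b*(b - 6) = 2 - b*(-6 + b))
R(O, q) = 3 + q
R(49, z(-(3 - 5)))*y(19) = (3 + (2 - (-(3 - 5))**2 + 6*(-(3 - 5))))*(30 - 1*19) = (3 + (2 - (-1*(-2))**2 + 6*(-1*(-2))))*(30 - 19) = (3 + (2 - 1*2**2 + 6*2))*11 = (3 + (2 - 1*4 + 12))*11 = (3 + (2 - 4 + 12))*11 = (3 + 10)*11 = 13*11 = 143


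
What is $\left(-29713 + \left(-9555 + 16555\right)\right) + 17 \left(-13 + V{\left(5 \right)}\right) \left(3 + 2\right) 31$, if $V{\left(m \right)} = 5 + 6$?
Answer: $-27983$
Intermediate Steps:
$V{\left(m \right)} = 11$
$\left(-29713 + \left(-9555 + 16555\right)\right) + 17 \left(-13 + V{\left(5 \right)}\right) \left(3 + 2\right) 31 = \left(-29713 + \left(-9555 + 16555\right)\right) + 17 \left(-13 + 11\right) \left(3 + 2\right) 31 = \left(-29713 + 7000\right) + 17 \left(\left(-2\right) 5\right) 31 = -22713 + 17 \left(-10\right) 31 = -22713 - 5270 = -27983$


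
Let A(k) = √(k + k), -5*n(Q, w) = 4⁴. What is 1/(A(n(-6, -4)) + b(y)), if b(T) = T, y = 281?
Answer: 1405/395317 - 16*I*√10/395317 ≈ 0.0035541 - 0.00012799*I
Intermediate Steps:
n(Q, w) = -256/5 (n(Q, w) = -⅕*4⁴ = -⅕*256 = -256/5)
A(k) = √2*√k (A(k) = √(2*k) = √2*√k)
1/(A(n(-6, -4)) + b(y)) = 1/(√2*√(-256/5) + 281) = 1/(√2*(16*I*√5/5) + 281) = 1/(16*I*√10/5 + 281) = 1/(281 + 16*I*√10/5)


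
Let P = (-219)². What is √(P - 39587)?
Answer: √8374 ≈ 91.510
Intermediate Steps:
P = 47961
√(P - 39587) = √(47961 - 39587) = √8374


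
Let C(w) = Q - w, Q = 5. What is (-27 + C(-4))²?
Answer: 324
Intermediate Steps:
C(w) = 5 - w
(-27 + C(-4))² = (-27 + (5 - 1*(-4)))² = (-27 + (5 + 4))² = (-27 + 9)² = (-18)² = 324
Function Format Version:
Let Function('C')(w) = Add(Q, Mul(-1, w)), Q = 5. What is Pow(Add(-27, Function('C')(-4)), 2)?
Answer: 324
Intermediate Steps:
Function('C')(w) = Add(5, Mul(-1, w))
Pow(Add(-27, Function('C')(-4)), 2) = Pow(Add(-27, Add(5, Mul(-1, -4))), 2) = Pow(Add(-27, Add(5, 4)), 2) = Pow(Add(-27, 9), 2) = Pow(-18, 2) = 324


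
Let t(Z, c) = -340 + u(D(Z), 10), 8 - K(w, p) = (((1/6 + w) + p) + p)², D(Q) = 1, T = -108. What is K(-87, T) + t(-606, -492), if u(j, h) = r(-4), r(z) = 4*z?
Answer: -3314017/36 ≈ -92056.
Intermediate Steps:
K(w, p) = 8 - (⅙ + w + 2*p)² (K(w, p) = 8 - (((1/6 + w) + p) + p)² = 8 - (((⅙ + w) + p) + p)² = 8 - ((⅙ + p + w) + p)² = 8 - (⅙ + w + 2*p)²)
u(j, h) = -16 (u(j, h) = 4*(-4) = -16)
t(Z, c) = -356 (t(Z, c) = -340 - 16 = -356)
K(-87, T) + t(-606, -492) = (8 - (1 + 6*(-87) + 12*(-108))²/36) - 356 = (8 - (1 - 522 - 1296)²/36) - 356 = (8 - 1/36*(-1817)²) - 356 = (8 - 1/36*3301489) - 356 = (8 - 3301489/36) - 356 = -3301201/36 - 356 = -3314017/36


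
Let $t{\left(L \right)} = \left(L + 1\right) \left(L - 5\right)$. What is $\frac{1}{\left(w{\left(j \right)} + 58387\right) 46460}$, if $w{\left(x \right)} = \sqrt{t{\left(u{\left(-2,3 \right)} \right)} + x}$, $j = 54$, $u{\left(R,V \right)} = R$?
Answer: $\frac{58387}{158384077753680} - \frac{\sqrt{61}}{158384077753680} \approx 3.6859 \cdot 10^{-10}$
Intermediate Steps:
$t{\left(L \right)} = \left(1 + L\right) \left(-5 + L\right)$
$w{\left(x \right)} = \sqrt{7 + x}$ ($w{\left(x \right)} = \sqrt{\left(-5 + \left(-2\right)^{2} - -8\right) + x} = \sqrt{\left(-5 + 4 + 8\right) + x} = \sqrt{7 + x}$)
$\frac{1}{\left(w{\left(j \right)} + 58387\right) 46460} = \frac{1}{\left(\sqrt{7 + 54} + 58387\right) 46460} = \frac{1}{\sqrt{61} + 58387} \cdot \frac{1}{46460} = \frac{1}{58387 + \sqrt{61}} \cdot \frac{1}{46460} = \frac{1}{46460 \left(58387 + \sqrt{61}\right)}$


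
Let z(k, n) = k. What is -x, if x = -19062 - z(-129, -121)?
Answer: 18933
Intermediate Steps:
x = -18933 (x = -19062 - 1*(-129) = -19062 + 129 = -18933)
-x = -1*(-18933) = 18933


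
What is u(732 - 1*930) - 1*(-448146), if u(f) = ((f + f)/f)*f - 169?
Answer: 447581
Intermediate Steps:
u(f) = -169 + 2*f (u(f) = ((2*f)/f)*f - 169 = 2*f - 169 = -169 + 2*f)
u(732 - 1*930) - 1*(-448146) = (-169 + 2*(732 - 1*930)) - 1*(-448146) = (-169 + 2*(732 - 930)) + 448146 = (-169 + 2*(-198)) + 448146 = (-169 - 396) + 448146 = -565 + 448146 = 447581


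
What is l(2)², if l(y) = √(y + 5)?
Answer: 7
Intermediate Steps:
l(y) = √(5 + y)
l(2)² = (√(5 + 2))² = (√7)² = 7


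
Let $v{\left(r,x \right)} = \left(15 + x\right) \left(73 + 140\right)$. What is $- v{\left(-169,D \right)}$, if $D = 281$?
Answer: $-63048$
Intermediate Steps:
$v{\left(r,x \right)} = 3195 + 213 x$ ($v{\left(r,x \right)} = \left(15 + x\right) 213 = 3195 + 213 x$)
$- v{\left(-169,D \right)} = - (3195 + 213 \cdot 281) = - (3195 + 59853) = \left(-1\right) 63048 = -63048$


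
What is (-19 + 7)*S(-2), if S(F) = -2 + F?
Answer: 48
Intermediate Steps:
(-19 + 7)*S(-2) = (-19 + 7)*(-2 - 2) = -12*(-4) = 48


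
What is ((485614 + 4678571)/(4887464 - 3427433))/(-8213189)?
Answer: -1721395/3997170182953 ≈ -4.3065e-7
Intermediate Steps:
((485614 + 4678571)/(4887464 - 3427433))/(-8213189) = (5164185/1460031)*(-1/8213189) = (5164185*(1/1460031))*(-1/8213189) = (1721395/486677)*(-1/8213189) = -1721395/3997170182953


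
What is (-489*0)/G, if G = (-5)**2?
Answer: 0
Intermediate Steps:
G = 25
(-489*0)/G = -489*0/25 = 0*(1/25) = 0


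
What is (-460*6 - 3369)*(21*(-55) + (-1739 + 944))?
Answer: 11951550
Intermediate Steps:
(-460*6 - 3369)*(21*(-55) + (-1739 + 944)) = (-2760 - 3369)*(-1155 - 795) = -6129*(-1950) = 11951550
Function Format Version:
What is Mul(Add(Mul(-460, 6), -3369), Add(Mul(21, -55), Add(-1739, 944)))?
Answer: 11951550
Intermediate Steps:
Mul(Add(Mul(-460, 6), -3369), Add(Mul(21, -55), Add(-1739, 944))) = Mul(Add(-2760, -3369), Add(-1155, -795)) = Mul(-6129, -1950) = 11951550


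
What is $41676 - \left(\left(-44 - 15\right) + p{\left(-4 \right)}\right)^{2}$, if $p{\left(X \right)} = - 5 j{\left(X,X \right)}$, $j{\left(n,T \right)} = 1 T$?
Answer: $40155$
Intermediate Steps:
$j{\left(n,T \right)} = T$
$p{\left(X \right)} = - 5 X$
$41676 - \left(\left(-44 - 15\right) + p{\left(-4 \right)}\right)^{2} = 41676 - \left(\left(-44 - 15\right) - -20\right)^{2} = 41676 - \left(-59 + 20\right)^{2} = 41676 - \left(-39\right)^{2} = 41676 - 1521 = 40155$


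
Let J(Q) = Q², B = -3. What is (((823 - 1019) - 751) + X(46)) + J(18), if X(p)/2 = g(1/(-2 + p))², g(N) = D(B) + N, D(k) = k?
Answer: -585903/968 ≈ -605.27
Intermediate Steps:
g(N) = -3 + N
X(p) = 2*(-3 + 1/(-2 + p))²
(((823 - 1019) - 751) + X(46)) + J(18) = (((823 - 1019) - 751) + 2*(-7 + 3*46)²/(-2 + 46)²) + 18² = ((-196 - 751) + 2*(-7 + 138)²/44²) + 324 = (-947 + 2*131²*(1/1936)) + 324 = (-947 + 2*17161*(1/1936)) + 324 = (-947 + 17161/968) + 324 = -899535/968 + 324 = -585903/968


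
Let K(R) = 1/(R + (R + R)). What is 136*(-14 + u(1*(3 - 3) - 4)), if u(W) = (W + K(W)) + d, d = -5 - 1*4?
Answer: -11050/3 ≈ -3683.3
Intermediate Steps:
K(R) = 1/(3*R) (K(R) = 1/(R + 2*R) = 1/(3*R))
d = -9 (d = -5 - 4 = -9)
u(W) = -9 + W + 1/(3*W) (u(W) = (W + 1/(3*W)) - 9 = -9 + W + 1/(3*W))
136*(-14 + u(1*(3 - 3) - 4)) = 136*(-14 + (-9 + (1*(3 - 3) - 4) + 1/(3*(1*(3 - 3) - 4)))) = 136*(-14 + (-9 + (1*0 - 4) + 1/(3*(1*0 - 4)))) = 136*(-14 + (-9 + (0 - 4) + 1/(3*(0 - 4)))) = 136*(-14 + (-9 - 4 + (⅓)/(-4))) = 136*(-14 + (-9 - 4 + (⅓)*(-¼))) = 136*(-14 + (-9 - 4 - 1/12)) = 136*(-14 - 157/12) = 136*(-325/12) = -11050/3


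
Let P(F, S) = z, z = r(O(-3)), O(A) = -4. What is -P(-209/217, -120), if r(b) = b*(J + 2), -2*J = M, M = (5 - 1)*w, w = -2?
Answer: 24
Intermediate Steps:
M = -8 (M = (5 - 1)*(-2) = 4*(-2) = -8)
J = 4 (J = -½*(-8) = 4)
r(b) = 6*b (r(b) = b*(4 + 2) = b*6 = 6*b)
z = -24 (z = 6*(-4) = -24)
P(F, S) = -24
-P(-209/217, -120) = -1*(-24) = 24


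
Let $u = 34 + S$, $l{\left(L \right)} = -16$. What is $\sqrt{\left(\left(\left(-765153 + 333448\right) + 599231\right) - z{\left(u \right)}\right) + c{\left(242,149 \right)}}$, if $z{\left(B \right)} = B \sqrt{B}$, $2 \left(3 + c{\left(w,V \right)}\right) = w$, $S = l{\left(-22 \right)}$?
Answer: $\sqrt{167644 - 54 \sqrt{2}} \approx 409.35$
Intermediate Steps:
$S = -16$
$c{\left(w,V \right)} = -3 + \frac{w}{2}$
$u = 18$ ($u = 34 - 16 = 18$)
$z{\left(B \right)} = B^{\frac{3}{2}}$
$\sqrt{\left(\left(\left(-765153 + 333448\right) + 599231\right) - z{\left(u \right)}\right) + c{\left(242,149 \right)}} = \sqrt{\left(\left(\left(-765153 + 333448\right) + 599231\right) - 18^{\frac{3}{2}}\right) + \left(-3 + \frac{1}{2} \cdot 242\right)} = \sqrt{\left(\left(-431705 + 599231\right) - 54 \sqrt{2}\right) + \left(-3 + 121\right)} = \sqrt{\left(167526 - 54 \sqrt{2}\right) + 118} = \sqrt{167644 - 54 \sqrt{2}}$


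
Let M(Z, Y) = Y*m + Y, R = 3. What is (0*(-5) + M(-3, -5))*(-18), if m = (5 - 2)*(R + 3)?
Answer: 1710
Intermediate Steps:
m = 18 (m = (5 - 2)*(3 + 3) = 3*6 = 18)
M(Z, Y) = 19*Y (M(Z, Y) = Y*18 + Y = 18*Y + Y = 19*Y)
(0*(-5) + M(-3, -5))*(-18) = (0*(-5) + 19*(-5))*(-18) = (0 - 95)*(-18) = -95*(-18) = 1710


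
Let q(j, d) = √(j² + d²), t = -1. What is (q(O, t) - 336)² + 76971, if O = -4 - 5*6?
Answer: 191024 - 672*√1157 ≈ 1.6817e+5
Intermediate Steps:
O = -34 (O = -4 - 30 = -34)
q(j, d) = √(d² + j²)
(q(O, t) - 336)² + 76971 = (√((-1)² + (-34)²) - 336)² + 76971 = (√(1 + 1156) - 336)² + 76971 = (√1157 - 336)² + 76971 = (-336 + √1157)² + 76971 = 76971 + (-336 + √1157)²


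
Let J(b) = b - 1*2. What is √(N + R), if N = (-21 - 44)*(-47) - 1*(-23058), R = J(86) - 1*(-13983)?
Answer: 14*√205 ≈ 200.45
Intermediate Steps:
J(b) = -2 + b (J(b) = b - 2 = -2 + b)
R = 14067 (R = (-2 + 86) - 1*(-13983) = 84 + 13983 = 14067)
N = 26113 (N = -65*(-47) + 23058 = 3055 + 23058 = 26113)
√(N + R) = √(26113 + 14067) = √40180 = 14*√205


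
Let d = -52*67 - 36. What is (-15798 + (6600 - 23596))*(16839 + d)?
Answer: -436783286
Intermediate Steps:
d = -3520 (d = -3484 - 36 = -3520)
(-15798 + (6600 - 23596))*(16839 + d) = (-15798 + (6600 - 23596))*(16839 - 3520) = (-15798 - 16996)*13319 = -32794*13319 = -436783286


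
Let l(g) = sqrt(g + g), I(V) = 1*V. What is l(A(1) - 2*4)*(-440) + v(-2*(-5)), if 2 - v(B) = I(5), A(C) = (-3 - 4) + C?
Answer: -3 - 880*I*sqrt(7) ≈ -3.0 - 2328.3*I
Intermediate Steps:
A(C) = -7 + C
I(V) = V
v(B) = -3 (v(B) = 2 - 1*5 = 2 - 5 = -3)
l(g) = sqrt(2)*sqrt(g) (l(g) = sqrt(2*g) = sqrt(2)*sqrt(g))
l(A(1) - 2*4)*(-440) + v(-2*(-5)) = (sqrt(2)*sqrt((-7 + 1) - 2*4))*(-440) - 3 = (sqrt(2)*sqrt(-6 - 8))*(-440) - 3 = (sqrt(2)*sqrt(-14))*(-440) - 3 = (sqrt(2)*(I*sqrt(14)))*(-440) - 3 = (2*I*sqrt(7))*(-440) - 3 = -880*I*sqrt(7) - 3 = -3 - 880*I*sqrt(7)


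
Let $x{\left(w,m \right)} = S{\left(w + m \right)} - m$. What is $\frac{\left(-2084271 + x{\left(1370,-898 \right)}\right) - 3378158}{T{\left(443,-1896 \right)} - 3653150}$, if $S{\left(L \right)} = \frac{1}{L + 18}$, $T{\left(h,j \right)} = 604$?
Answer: $\frac{2676150189}{1789747540} \approx 1.4953$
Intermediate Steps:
$S{\left(L \right)} = \frac{1}{18 + L}$
$x{\left(w,m \right)} = \frac{1}{18 + m + w} - m$ ($x{\left(w,m \right)} = \frac{1}{18 + \left(w + m\right)} - m = \frac{1}{18 + \left(m + w\right)} - m = \frac{1}{18 + m + w} - m$)
$\frac{\left(-2084271 + x{\left(1370,-898 \right)}\right) - 3378158}{T{\left(443,-1896 \right)} - 3653150} = \frac{\left(-2084271 + \left(\frac{1}{18 - 898 + 1370} - -898\right)\right) - 3378158}{604 - 3653150} = \frac{\left(-2084271 + \left(\frac{1}{490} + 898\right)\right) - 3378158}{-3652546} = \left(\left(-2084271 + \left(\frac{1}{490} + 898\right)\right) - 3378158\right) \left(- \frac{1}{3652546}\right) = \left(\left(-2084271 + \frac{440021}{490}\right) - 3378158\right) \left(- \frac{1}{3652546}\right) = \left(- \frac{1020852769}{490} - 3378158\right) \left(- \frac{1}{3652546}\right) = \left(- \frac{2676150189}{490}\right) \left(- \frac{1}{3652546}\right) = \frac{2676150189}{1789747540}$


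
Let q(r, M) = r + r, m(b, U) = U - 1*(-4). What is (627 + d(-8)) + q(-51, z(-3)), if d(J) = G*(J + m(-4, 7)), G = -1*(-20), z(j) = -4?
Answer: 585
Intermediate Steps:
m(b, U) = 4 + U (m(b, U) = U + 4 = 4 + U)
q(r, M) = 2*r
G = 20
d(J) = 220 + 20*J (d(J) = 20*(J + (4 + 7)) = 20*(J + 11) = 20*(11 + J) = 220 + 20*J)
(627 + d(-8)) + q(-51, z(-3)) = (627 + (220 + 20*(-8))) + 2*(-51) = (627 + (220 - 160)) - 102 = (627 + 60) - 102 = 687 - 102 = 585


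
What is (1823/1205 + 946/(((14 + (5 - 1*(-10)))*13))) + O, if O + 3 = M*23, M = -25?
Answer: -260749529/454285 ≈ -573.98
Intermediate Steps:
O = -578 (O = -3 - 25*23 = -3 - 575 = -578)
(1823/1205 + 946/(((14 + (5 - 1*(-10)))*13))) + O = (1823/1205 + 946/(((14 + (5 - 1*(-10)))*13))) - 578 = (1823*(1/1205) + 946/(((14 + (5 + 10))*13))) - 578 = (1823/1205 + 946/(((14 + 15)*13))) - 578 = (1823/1205 + 946/((29*13))) - 578 = (1823/1205 + 946/377) - 578 = 1827201/454285 - 578 = -260749529/454285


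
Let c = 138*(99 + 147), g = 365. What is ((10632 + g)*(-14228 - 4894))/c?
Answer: -35047439/5658 ≈ -6194.3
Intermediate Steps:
c = 33948 (c = 138*246 = 33948)
((10632 + g)*(-14228 - 4894))/c = ((10632 + 365)*(-14228 - 4894))/33948 = (10997*(-19122))*(1/33948) = -210284634*1/33948 = -35047439/5658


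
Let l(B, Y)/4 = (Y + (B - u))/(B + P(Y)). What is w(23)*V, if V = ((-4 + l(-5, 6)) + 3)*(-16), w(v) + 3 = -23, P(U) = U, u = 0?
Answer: 1248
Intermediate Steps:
l(B, Y) = 4 (l(B, Y) = 4*((Y + (B - 1*0))/(B + Y)) = 4*((Y + (B + 0))/(B + Y)) = 4*((Y + B)/(B + Y)) = 4*((B + Y)/(B + Y)) = 4*1 = 4)
w(v) = -26 (w(v) = -3 - 23 = -26)
V = -48 (V = ((-4 + 4) + 3)*(-16) = (0 + 3)*(-16) = 3*(-16) = -48)
w(23)*V = -26*(-48) = 1248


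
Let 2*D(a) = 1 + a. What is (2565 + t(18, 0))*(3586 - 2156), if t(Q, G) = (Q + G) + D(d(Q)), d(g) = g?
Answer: 3707275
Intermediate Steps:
D(a) = ½ + a/2 (D(a) = (1 + a)/2 = ½ + a/2)
t(Q, G) = ½ + G + 3*Q/2 (t(Q, G) = (Q + G) + (½ + Q/2) = (G + Q) + (½ + Q/2) = ½ + G + 3*Q/2)
(2565 + t(18, 0))*(3586 - 2156) = (2565 + (½ + 0 + (3/2)*18))*(3586 - 2156) = (2565 + (½ + 0 + 27))*1430 = (2565 + 55/2)*1430 = (5185/2)*1430 = 3707275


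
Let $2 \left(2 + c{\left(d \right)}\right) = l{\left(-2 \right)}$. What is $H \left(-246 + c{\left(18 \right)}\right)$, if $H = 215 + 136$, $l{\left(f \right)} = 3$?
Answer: $- \frac{173043}{2} \approx -86522.0$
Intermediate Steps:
$c{\left(d \right)} = - \frac{1}{2}$ ($c{\left(d \right)} = -2 + \frac{1}{2} \cdot 3 = -2 + \frac{3}{2} = - \frac{1}{2}$)
$H = 351$
$H \left(-246 + c{\left(18 \right)}\right) = 351 \left(-246 - \frac{1}{2}\right) = 351 \left(- \frac{493}{2}\right) = - \frac{173043}{2}$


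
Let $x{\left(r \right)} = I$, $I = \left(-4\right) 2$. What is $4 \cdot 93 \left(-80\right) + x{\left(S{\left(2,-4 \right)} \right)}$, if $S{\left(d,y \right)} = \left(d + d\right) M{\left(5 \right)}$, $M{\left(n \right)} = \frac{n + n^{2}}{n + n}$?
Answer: $-29768$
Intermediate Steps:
$M{\left(n \right)} = \frac{n + n^{2}}{2 n}$
$S{\left(d,y \right)} = 6 d$ ($S{\left(d,y \right)} = \left(d + d\right) \left(\frac{1}{2} + \frac{1}{2} \cdot 5\right) = 2 d \left(\frac{1}{2} + \frac{5}{2}\right) = 2 d 3 = 6 d$)
$I = -8$
$x{\left(r \right)} = -8$
$4 \cdot 93 \left(-80\right) + x{\left(S{\left(2,-4 \right)} \right)} = 4 \cdot 93 \left(-80\right) - 8 = 372 \left(-80\right) - 8 = -29760 - 8 = -29768$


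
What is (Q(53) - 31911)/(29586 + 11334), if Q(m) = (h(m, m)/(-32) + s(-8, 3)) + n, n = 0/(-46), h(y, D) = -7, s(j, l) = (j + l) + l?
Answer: -340403/436480 ≈ -0.77988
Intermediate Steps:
s(j, l) = j + 2*l
n = 0 (n = 0*(-1/46) = 0)
Q(m) = -57/32 (Q(m) = (-7/(-32) + (-8 + 2*3)) + 0 = (-7*(-1/32) + (-8 + 6)) + 0 = (7/32 - 2) + 0 = -57/32 + 0 = -57/32)
(Q(53) - 31911)/(29586 + 11334) = (-57/32 - 31911)/(29586 + 11334) = -1021209/32/40920 = -1021209/32*1/40920 = -340403/436480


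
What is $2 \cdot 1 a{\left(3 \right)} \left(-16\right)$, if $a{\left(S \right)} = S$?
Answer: $-96$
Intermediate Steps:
$2 \cdot 1 a{\left(3 \right)} \left(-16\right) = 2 \cdot 1 \cdot 3 \left(-16\right) = 2 \cdot 3 \left(-16\right) = 6 \left(-16\right) = -96$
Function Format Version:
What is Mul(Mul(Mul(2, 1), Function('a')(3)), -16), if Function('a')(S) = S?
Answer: -96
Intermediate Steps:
Mul(Mul(Mul(2, 1), Function('a')(3)), -16) = Mul(Mul(Mul(2, 1), 3), -16) = Mul(Mul(2, 3), -16) = Mul(6, -16) = -96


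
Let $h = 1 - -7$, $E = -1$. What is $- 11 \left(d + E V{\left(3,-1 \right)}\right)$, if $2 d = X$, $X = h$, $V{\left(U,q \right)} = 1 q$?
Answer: $-55$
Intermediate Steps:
$V{\left(U,q \right)} = q$
$h = 8$ ($h = 1 + 7 = 8$)
$X = 8$
$d = 4$ ($d = \frac{1}{2} \cdot 8 = 4$)
$- 11 \left(d + E V{\left(3,-1 \right)}\right) = - 11 \left(4 - -1\right) = - 11 \left(4 + 1\right) = \left(-11\right) 5 = -55$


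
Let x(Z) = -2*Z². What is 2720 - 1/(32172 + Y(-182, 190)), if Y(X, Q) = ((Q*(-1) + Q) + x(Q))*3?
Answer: 501644161/184428 ≈ 2720.0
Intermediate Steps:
Y(X, Q) = -6*Q² (Y(X, Q) = ((Q*(-1) + Q) - 2*Q²)*3 = ((-Q + Q) - 2*Q²)*3 = (0 - 2*Q²)*3 = -2*Q²*3 = -6*Q²)
2720 - 1/(32172 + Y(-182, 190)) = 2720 - 1/(32172 - 6*190²) = 2720 - 1/(32172 - 6*36100) = 2720 - 1/(32172 - 216600) = 2720 - 1/(-184428) = 2720 - 1*(-1/184428) = 2720 + 1/184428 = 501644161/184428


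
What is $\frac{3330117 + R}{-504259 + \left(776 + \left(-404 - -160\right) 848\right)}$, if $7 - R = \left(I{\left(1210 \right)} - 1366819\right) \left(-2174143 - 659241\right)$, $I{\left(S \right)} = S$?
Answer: $\frac{552755908676}{101485} \approx 5.4467 \cdot 10^{6}$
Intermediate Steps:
$R = -3869294690849$ ($R = 7 - \left(1210 - 1366819\right) \left(-2174143 - 659241\right) = 7 - \left(-1365609\right) \left(-2833384\right) = 7 - 3869294690856 = -3869294690849$)
$\frac{3330117 + R}{-504259 + \left(776 + \left(-404 - -160\right) 848\right)} = \frac{3330117 - 3869294690849}{-504259 + \left(776 + \left(-404 - -160\right) 848\right)} = - \frac{3869291360732}{-504259 + \left(776 + \left(-404 + 160\right) 848\right)} = - \frac{3869291360732}{-504259 + \left(776 - 206912\right)} = - \frac{3869291360732}{-504259 - 206136} = - \frac{3869291360732}{-710395} = \left(-3869291360732\right) \left(- \frac{1}{710395}\right) = \frac{552755908676}{101485}$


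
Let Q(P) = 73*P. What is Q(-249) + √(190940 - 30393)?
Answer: -18177 + √160547 ≈ -17776.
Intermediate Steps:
Q(-249) + √(190940 - 30393) = 73*(-249) + √(190940 - 30393) = -18177 + √160547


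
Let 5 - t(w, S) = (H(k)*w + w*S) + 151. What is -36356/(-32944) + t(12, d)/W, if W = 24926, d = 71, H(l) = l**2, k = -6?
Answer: 9762497/9331388 ≈ 1.0462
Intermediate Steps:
t(w, S) = -146 - 36*w - S*w (t(w, S) = 5 - (((-6)**2*w + w*S) + 151) = 5 - ((36*w + S*w) + 151) = 5 - (151 + 36*w + S*w) = 5 + (-151 - 36*w - S*w) = -146 - 36*w - S*w)
-36356/(-32944) + t(12, d)/W = -36356/(-32944) + (-146 - 36*12 - 1*71*12)/24926 = -36356*(-1/32944) + (-146 - 432 - 852)*(1/24926) = 9089/8236 - 1430*1/24926 = 9089/8236 - 65/1133 = 9762497/9331388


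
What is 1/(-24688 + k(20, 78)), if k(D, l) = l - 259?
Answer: -1/24869 ≈ -4.0211e-5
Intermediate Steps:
k(D, l) = -259 + l
1/(-24688 + k(20, 78)) = 1/(-24688 + (-259 + 78)) = 1/(-24688 - 181) = 1/(-24869) = -1/24869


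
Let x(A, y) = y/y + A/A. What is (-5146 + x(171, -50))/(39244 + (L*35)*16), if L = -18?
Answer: -1286/7291 ≈ -0.17638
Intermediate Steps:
x(A, y) = 2 (x(A, y) = 1 + 1 = 2)
(-5146 + x(171, -50))/(39244 + (L*35)*16) = (-5146 + 2)/(39244 - 18*35*16) = -5144/(39244 - 630*16) = -5144/(39244 - 10080) = -5144/29164 = -5144*1/29164 = -1286/7291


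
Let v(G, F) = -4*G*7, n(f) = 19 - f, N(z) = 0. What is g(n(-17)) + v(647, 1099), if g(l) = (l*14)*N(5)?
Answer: -18116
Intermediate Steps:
v(G, F) = -28*G
g(l) = 0 (g(l) = (l*14)*0 = (14*l)*0 = 0)
g(n(-17)) + v(647, 1099) = 0 - 28*647 = 0 - 18116 = -18116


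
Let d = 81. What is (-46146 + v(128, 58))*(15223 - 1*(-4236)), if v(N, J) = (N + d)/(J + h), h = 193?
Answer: -225382641583/251 ≈ -8.9794e+8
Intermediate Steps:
v(N, J) = (81 + N)/(193 + J) (v(N, J) = (N + 81)/(J + 193) = (81 + N)/(193 + J))
(-46146 + v(128, 58))*(15223 - 1*(-4236)) = (-46146 + (81 + 128)/(193 + 58))*(15223 - 1*(-4236)) = (-46146 + 209/251)*(15223 + 4236) = (-46146 + (1/251)*209)*19459 = (-46146 + 209/251)*19459 = -11582437/251*19459 = -225382641583/251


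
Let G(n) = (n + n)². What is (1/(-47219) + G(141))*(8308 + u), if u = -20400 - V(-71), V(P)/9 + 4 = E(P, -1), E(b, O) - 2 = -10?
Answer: -45000444359920/47219 ≈ -9.5302e+8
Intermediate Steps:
E(b, O) = -8 (E(b, O) = 2 - 10 = -8)
V(P) = -108 (V(P) = -36 + 9*(-8) = -36 - 72 = -108)
G(n) = 4*n² (G(n) = (2*n)² = 4*n²)
u = -20292 (u = -20400 - 1*(-108) = -20400 + 108 = -20292)
(1/(-47219) + G(141))*(8308 + u) = (1/(-47219) + 4*141²)*(8308 - 20292) = (-1/47219 + 4*19881)*(-11984) = (-1/47219 + 79524)*(-11984) = (3755043755/47219)*(-11984) = -45000444359920/47219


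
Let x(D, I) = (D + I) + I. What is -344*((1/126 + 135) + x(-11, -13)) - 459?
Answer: -2152945/63 ≈ -34174.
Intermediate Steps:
x(D, I) = D + 2*I
-344*((1/126 + 135) + x(-11, -13)) - 459 = -344*((1/126 + 135) + (-11 + 2*(-13))) - 459 = -344*((1/126 + 135) + (-11 - 26)) - 459 = -344*(17011/126 - 37) - 459 = -344*12349/126 - 459 = -2124028/63 - 459 = -2152945/63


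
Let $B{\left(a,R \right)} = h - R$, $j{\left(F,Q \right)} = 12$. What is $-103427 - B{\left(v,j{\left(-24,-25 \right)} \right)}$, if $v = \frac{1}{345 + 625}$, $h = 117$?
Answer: $-103532$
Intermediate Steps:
$v = \frac{1}{970} \approx 0.0010309$
$B{\left(a,R \right)} = 117 - R$
$-103427 - B{\left(v,j{\left(-24,-25 \right)} \right)} = -103427 - \left(117 - 12\right) = -103427 - 105 = -103532$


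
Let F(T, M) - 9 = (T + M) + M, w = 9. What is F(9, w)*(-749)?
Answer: -26964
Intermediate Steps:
F(T, M) = 9 + T + 2*M (F(T, M) = 9 + ((T + M) + M) = 9 + ((M + T) + M) = 9 + (T + 2*M) = 9 + T + 2*M)
F(9, w)*(-749) = (9 + 9 + 2*9)*(-749) = (9 + 9 + 18)*(-749) = 36*(-749) = -26964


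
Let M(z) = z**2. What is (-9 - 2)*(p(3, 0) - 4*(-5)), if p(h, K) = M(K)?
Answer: -220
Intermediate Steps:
p(h, K) = K**2
(-9 - 2)*(p(3, 0) - 4*(-5)) = (-9 - 2)*(0**2 - 4*(-5)) = -11*(0 + 20) = -11*20 = -220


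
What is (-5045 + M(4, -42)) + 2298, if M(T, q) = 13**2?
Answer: -2578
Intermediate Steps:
M(T, q) = 169
(-5045 + M(4, -42)) + 2298 = (-5045 + 169) + 2298 = -4876 + 2298 = -2578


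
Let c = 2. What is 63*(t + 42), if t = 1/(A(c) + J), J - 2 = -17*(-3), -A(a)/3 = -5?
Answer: 179991/68 ≈ 2646.9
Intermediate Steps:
A(a) = 15 (A(a) = -3*(-5) = 15)
J = 53 (J = 2 - 17*(-3) = 2 + 51 = 53)
t = 1/68 (t = 1/(15 + 53) = 1/68 ≈ 0.014706)
63*(t + 42) = 63*(1/68 + 42) = 63*(2857/68) = 179991/68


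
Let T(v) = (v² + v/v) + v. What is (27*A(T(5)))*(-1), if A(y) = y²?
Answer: -25947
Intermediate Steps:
T(v) = 1 + v + v² (T(v) = (v² + 1) + v = (1 + v²) + v = 1 + v + v²)
(27*A(T(5)))*(-1) = (27*(1 + 5 + 5²)²)*(-1) = (27*(1 + 5 + 25)²)*(-1) = (27*31²)*(-1) = (27*961)*(-1) = 25947*(-1) = -25947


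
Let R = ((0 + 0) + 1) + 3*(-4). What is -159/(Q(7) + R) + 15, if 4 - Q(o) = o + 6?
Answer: 459/20 ≈ 22.950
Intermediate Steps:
Q(o) = -2 - o (Q(o) = 4 - (o + 6) = 4 - (6 + o) = 4 + (-6 - o) = -2 - o)
R = -11 (R = (0 + 1) - 12 = 1 - 12 = -11)
-159/(Q(7) + R) + 15 = -159/((-2 - 1*7) - 11) + 15 = -159/((-2 - 7) - 11) + 15 = -159/(-9 - 11) + 15 = -159/(-20) + 15 = -1/20*(-159) + 15 = 159/20 + 15 = 459/20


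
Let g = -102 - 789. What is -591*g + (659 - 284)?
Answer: 526956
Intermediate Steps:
g = -891
-591*g + (659 - 284) = -591*(-891) + (659 - 284) = 526581 + 375 = 526956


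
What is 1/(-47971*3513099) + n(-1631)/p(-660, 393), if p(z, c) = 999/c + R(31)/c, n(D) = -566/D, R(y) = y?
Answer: 2677627170067898/20222382021119355 ≈ 0.13241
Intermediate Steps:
p(z, c) = 1030/c (p(z, c) = 999/c + 31/c = 1030/c)
1/(-47971*3513099) + n(-1631)/p(-660, 393) = 1/(-47971*3513099) + (-566/(-1631))/((1030/393)) = -1/47971*1/3513099 + (-566*(-1/1631))/((1030*(1/393))) = -1/168526872129 + 566/(1631*(1030/393)) = -1/168526872129 + (566/1631)*(393/1030) = -1/168526872129 + 111219/839965 = 2677627170067898/20222382021119355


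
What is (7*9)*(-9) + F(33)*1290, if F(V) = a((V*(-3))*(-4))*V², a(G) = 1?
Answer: 1404243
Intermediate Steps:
F(V) = V² (F(V) = 1*V² = V²)
(7*9)*(-9) + F(33)*1290 = (7*9)*(-9) + 33²*1290 = 63*(-9) + 1089*1290 = -567 + 1404810 = 1404243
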